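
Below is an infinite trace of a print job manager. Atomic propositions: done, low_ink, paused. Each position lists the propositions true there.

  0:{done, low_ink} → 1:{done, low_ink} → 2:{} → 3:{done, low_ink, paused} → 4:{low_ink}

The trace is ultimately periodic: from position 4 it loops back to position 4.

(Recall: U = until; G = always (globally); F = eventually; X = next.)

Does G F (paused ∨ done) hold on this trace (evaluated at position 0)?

F (paused ∨ done) must hold at every position from 0 onward. It fails at position 4, so G F (paused ∨ done) is false.

No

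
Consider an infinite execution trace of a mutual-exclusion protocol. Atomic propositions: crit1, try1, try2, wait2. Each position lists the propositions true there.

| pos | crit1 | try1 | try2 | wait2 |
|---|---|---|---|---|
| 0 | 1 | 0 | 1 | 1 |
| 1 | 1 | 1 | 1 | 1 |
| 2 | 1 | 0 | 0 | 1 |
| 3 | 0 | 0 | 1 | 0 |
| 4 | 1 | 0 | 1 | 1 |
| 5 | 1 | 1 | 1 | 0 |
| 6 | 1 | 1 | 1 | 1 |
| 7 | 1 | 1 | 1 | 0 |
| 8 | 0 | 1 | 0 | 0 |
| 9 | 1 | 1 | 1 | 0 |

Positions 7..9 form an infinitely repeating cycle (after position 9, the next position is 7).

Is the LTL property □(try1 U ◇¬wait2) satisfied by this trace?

Yes

try1 U ◇¬wait2 holds at every position 0..9, and those are all positions ever visited, so □(try1 U ◇¬wait2) holds.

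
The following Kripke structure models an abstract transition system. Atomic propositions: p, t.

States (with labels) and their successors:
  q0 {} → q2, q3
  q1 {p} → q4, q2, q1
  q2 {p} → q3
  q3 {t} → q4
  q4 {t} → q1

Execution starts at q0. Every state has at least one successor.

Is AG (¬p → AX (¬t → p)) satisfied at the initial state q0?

Yes

States satisfying ¬p → AX (¬t → p): {q0, q1, q2, q3, q4}.
States satisfying AG (¬p → AX (¬t → p)): {q0, q1, q2, q3, q4}.
Every state reachable from q0 satisfies ¬p → AX (¬t → p).
q0 ∈ Sat(AG (¬p → AX (¬t → p))).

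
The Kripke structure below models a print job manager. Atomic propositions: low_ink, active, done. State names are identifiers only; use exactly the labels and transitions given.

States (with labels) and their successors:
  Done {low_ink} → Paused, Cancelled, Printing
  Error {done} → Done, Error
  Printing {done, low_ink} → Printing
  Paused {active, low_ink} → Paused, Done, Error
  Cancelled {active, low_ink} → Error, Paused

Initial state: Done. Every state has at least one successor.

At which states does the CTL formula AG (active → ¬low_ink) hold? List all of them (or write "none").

States satisfying active → ¬low_ink: {Done, Error, Printing}.
States satisfying AG (active → ¬low_ink): {Printing}.

{Printing}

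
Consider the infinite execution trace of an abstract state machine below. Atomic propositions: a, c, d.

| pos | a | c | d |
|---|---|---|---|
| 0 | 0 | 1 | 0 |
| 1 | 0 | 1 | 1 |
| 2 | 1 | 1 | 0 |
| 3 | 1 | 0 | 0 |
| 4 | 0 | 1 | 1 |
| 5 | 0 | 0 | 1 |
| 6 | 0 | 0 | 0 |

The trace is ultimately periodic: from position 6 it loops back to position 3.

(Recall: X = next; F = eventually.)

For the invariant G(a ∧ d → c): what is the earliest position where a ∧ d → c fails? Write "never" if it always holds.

never

a ∧ d → c holds at every position 0..6, and those are all the positions the trace ever visits, so the invariant G(a ∧ d → c) is never violated.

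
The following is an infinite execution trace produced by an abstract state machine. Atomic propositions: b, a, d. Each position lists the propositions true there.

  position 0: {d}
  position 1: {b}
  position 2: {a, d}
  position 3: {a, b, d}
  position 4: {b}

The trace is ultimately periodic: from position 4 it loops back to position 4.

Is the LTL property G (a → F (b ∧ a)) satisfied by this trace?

Yes

a → F (b ∧ a) holds at every position 0..4, and those are all positions ever visited, so G (a → F (b ∧ a)) holds.
Positions where a holds: 2, 3.
Check F (b ∧ a) at each: 2→ok, 3→ok.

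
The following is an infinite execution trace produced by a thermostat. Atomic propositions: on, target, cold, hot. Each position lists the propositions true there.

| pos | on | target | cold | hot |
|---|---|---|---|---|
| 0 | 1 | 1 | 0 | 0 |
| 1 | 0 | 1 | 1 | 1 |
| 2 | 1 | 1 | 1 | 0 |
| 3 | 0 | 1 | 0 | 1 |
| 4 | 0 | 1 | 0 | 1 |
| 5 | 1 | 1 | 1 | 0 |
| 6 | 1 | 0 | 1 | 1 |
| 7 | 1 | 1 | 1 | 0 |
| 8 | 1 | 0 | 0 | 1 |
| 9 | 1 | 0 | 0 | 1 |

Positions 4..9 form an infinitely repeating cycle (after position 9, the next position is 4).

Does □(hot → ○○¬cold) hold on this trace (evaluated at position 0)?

hot → ○○¬cold must hold at every position from 0 onward. It fails at position 3, so □(hot → ○○¬cold) is false.
Positions where hot holds: 1, 3, 4, 6, 8, 9.
Check ○○¬cold at each: 1→ok, 3→fails, 4→fails, 6→ok, 8→ok, 9→fails.

Violated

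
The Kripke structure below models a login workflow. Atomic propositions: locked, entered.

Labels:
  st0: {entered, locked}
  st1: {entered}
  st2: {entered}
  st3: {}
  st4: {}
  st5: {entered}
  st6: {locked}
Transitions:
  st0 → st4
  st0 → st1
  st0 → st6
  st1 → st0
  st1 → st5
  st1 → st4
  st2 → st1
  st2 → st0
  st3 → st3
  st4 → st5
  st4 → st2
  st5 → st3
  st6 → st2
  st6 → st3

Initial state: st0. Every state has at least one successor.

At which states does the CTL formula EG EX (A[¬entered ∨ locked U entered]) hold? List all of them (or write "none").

States satisfying EX (A[¬entered ∨ locked U entered]): {st0, st1, st2, st4, st6}.
States satisfying EG EX (A[¬entered ∨ locked U entered]): {st0, st1, st2, st4, st6}.

{st0, st1, st2, st4, st6}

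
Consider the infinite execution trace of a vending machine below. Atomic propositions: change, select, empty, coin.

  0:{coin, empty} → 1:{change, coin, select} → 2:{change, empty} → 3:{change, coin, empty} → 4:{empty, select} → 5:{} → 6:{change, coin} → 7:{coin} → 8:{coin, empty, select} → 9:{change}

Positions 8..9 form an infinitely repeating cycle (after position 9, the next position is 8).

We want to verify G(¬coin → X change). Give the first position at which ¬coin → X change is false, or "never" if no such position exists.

Check ¬coin → X change at each position in order: 0 ✓, 1 ✓, 2 ✓, 3 ✓.
At position 4 the labels are {empty, select} and the next position 5 has {}, so ¬coin → X change is false there. This is the first violation.

4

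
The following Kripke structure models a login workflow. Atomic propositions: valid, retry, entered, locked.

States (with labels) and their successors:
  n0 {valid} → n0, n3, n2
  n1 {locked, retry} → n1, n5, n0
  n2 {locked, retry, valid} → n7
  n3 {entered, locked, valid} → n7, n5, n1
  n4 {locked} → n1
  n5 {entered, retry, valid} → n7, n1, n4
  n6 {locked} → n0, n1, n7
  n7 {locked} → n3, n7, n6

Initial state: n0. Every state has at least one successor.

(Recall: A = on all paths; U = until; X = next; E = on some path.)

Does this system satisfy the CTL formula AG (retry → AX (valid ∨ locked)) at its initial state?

Satisfied

States satisfying retry → AX (valid ∨ locked): {n0, n1, n2, n3, n4, n5, n6, n7}.
States satisfying AG (retry → AX (valid ∨ locked)): {n0, n1, n2, n3, n4, n5, n6, n7}.
Every state reachable from n0 satisfies retry → AX (valid ∨ locked).
n0 ∈ Sat(AG (retry → AX (valid ∨ locked))).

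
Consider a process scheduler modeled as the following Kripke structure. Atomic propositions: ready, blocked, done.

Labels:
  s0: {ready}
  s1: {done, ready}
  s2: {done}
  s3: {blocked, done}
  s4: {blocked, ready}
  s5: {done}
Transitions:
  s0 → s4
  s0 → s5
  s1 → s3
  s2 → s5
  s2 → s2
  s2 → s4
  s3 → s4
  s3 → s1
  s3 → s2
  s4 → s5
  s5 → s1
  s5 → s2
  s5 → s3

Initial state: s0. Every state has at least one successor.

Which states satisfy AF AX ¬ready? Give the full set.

{s1, s4}

States satisfying AX ¬ready: {s1, s4}.
States satisfying AF AX ¬ready: {s1, s4}.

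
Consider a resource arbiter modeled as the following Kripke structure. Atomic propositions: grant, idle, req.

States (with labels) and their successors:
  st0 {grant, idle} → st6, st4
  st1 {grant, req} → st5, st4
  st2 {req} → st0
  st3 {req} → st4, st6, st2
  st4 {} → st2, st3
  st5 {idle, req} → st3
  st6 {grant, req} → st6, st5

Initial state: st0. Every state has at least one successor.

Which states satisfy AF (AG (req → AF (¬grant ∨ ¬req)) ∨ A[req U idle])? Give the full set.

States satisfying AG (req → AF (¬grant ∨ ¬req)) ∨ A[req U idle]: {st0, st2, st5}.
States satisfying AF (AG (req → AF (¬grant ∨ ¬req)) ∨ A[req U idle]): {st0, st2, st5}.

{st0, st2, st5}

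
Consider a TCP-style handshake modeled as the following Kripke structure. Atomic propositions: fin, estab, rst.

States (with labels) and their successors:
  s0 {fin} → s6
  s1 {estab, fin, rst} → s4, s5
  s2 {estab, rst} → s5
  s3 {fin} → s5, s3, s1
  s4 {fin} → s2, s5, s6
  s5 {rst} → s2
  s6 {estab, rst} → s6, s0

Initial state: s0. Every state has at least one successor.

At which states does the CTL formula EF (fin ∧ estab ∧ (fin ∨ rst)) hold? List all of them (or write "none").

States satisfying fin ∧ estab ∧ (fin ∨ rst): {s1}.
States satisfying EF (fin ∧ estab ∧ (fin ∨ rst)): {s1, s3}.

{s1, s3}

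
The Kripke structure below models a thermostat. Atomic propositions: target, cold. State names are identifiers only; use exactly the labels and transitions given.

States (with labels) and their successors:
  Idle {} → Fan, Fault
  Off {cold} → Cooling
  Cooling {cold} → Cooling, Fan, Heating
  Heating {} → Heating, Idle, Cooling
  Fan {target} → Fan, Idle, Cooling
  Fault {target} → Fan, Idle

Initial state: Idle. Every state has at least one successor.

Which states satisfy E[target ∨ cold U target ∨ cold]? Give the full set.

States satisfying target ∨ cold: {Off, Cooling, Fan, Fault}.
States satisfying E[target ∨ cold U target ∨ cold]: {Off, Cooling, Fan, Fault}.

{Off, Cooling, Fan, Fault}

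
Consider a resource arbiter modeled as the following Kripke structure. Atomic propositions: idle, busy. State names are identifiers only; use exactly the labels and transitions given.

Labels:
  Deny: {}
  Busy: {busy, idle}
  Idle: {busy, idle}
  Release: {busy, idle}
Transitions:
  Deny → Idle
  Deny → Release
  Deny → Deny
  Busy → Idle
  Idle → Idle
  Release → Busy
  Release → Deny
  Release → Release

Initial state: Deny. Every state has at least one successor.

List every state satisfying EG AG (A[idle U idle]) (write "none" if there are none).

States satisfying AG (A[idle U idle]): {Busy, Idle}.
States satisfying EG AG (A[idle U idle]): {Busy, Idle}.

{Busy, Idle}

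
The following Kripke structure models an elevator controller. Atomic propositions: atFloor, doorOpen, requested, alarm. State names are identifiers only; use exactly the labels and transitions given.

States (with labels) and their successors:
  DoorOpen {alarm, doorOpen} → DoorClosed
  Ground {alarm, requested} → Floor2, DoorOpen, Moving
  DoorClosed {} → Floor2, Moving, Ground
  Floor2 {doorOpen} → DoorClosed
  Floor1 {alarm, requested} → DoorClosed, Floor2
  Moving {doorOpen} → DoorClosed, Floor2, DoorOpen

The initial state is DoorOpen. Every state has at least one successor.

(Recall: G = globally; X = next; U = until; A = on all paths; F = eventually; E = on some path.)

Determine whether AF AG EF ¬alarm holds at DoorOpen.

Yes

States satisfying AG EF ¬alarm: {DoorOpen, Ground, DoorClosed, Floor2, Floor1, Moving}.
States satisfying AF AG EF ¬alarm: {DoorOpen, Ground, DoorClosed, Floor2, Floor1, Moving}.
DoorOpen ∈ Sat(AF AG EF ¬alarm).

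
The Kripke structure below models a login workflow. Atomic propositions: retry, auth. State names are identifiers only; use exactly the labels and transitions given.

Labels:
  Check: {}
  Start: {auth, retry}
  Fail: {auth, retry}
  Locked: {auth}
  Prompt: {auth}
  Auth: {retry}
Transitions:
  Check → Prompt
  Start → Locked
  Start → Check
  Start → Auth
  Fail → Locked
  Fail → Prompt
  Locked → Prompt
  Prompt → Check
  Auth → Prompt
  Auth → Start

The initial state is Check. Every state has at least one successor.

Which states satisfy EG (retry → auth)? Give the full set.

{Check, Start, Fail, Locked, Prompt}

States satisfying retry → auth: {Check, Start, Fail, Locked, Prompt}.
States satisfying EG (retry → auth): {Check, Start, Fail, Locked, Prompt}.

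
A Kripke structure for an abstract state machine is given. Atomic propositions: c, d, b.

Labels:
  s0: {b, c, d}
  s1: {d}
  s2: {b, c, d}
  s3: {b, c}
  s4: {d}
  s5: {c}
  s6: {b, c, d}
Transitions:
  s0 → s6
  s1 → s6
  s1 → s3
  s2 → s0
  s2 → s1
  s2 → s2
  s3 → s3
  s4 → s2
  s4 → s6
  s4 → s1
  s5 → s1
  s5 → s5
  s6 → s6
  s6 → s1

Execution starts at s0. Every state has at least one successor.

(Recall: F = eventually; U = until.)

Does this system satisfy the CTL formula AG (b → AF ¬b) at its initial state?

States satisfying b → AF ¬b: {s1, s4, s5}.
States satisfying AG (b → AF ¬b): ∅.
s0 is reachable from s0 and violates b → AF ¬b, so AG fails at s0.
s0 ∉ Sat(AG (b → AF ¬b)).

Violated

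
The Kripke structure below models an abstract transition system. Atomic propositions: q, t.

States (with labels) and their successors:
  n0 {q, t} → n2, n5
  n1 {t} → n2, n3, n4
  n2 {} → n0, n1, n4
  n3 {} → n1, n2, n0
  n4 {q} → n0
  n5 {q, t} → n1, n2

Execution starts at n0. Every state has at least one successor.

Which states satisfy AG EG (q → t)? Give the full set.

States satisfying EG (q → t): {n0, n1, n2, n3, n5}.
States satisfying AG EG (q → t): ∅.

none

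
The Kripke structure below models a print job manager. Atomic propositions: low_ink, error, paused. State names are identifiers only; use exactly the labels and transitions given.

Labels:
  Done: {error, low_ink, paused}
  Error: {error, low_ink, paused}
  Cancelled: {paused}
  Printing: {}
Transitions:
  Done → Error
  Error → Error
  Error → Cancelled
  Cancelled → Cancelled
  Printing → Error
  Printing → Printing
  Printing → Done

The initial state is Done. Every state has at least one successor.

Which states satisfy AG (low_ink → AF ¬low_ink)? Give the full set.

States satisfying low_ink → AF ¬low_ink: {Cancelled, Printing}.
States satisfying AG (low_ink → AF ¬low_ink): {Cancelled}.

{Cancelled}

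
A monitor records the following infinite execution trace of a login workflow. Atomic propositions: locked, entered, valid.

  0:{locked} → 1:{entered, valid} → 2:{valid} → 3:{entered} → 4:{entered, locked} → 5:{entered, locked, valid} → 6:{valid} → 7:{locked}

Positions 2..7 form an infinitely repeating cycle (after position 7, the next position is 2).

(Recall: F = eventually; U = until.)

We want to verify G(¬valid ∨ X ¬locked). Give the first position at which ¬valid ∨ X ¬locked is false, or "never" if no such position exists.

6

Check ¬valid ∨ X ¬locked at each position in order: 0 ✓, 1 ✓, 2 ✓, 3 ✓, 4 ✓, 5 ✓.
At position 6 the labels are {valid} and the next position 7 has {locked}, so ¬valid ∨ X ¬locked is false there. This is the first violation.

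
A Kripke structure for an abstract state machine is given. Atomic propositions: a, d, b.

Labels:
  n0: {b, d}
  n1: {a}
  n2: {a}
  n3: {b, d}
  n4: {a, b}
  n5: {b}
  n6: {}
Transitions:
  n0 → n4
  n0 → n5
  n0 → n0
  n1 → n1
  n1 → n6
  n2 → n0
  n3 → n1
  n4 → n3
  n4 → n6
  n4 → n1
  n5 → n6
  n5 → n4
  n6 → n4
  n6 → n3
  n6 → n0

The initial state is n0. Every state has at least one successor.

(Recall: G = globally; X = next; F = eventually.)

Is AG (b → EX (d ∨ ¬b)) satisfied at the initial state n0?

Satisfied

States satisfying b → EX (d ∨ ¬b): {n0, n1, n2, n3, n4, n5, n6}.
States satisfying AG (b → EX (d ∨ ¬b)): {n0, n1, n2, n3, n4, n5, n6}.
Every state reachable from n0 satisfies b → EX (d ∨ ¬b).
n0 ∈ Sat(AG (b → EX (d ∨ ¬b))).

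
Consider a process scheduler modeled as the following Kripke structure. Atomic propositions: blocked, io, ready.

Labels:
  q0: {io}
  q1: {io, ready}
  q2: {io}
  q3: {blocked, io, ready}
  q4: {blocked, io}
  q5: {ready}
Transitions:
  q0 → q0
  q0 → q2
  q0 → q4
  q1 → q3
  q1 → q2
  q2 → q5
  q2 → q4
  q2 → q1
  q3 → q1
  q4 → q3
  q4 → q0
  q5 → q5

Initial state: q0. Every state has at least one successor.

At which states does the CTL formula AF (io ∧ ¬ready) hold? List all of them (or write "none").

{q0, q2, q4}

States satisfying io ∧ ¬ready: {q0, q2, q4}.
States satisfying AF (io ∧ ¬ready): {q0, q2, q4}.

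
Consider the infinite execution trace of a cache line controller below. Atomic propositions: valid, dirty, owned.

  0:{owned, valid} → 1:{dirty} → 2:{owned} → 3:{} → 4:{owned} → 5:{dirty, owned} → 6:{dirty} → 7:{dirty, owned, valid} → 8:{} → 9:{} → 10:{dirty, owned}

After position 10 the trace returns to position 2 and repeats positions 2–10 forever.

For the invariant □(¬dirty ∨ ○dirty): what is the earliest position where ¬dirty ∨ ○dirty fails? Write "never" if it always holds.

Check ¬dirty ∨ ○dirty at each position in order: 0 ✓.
At position 1 the labels are {dirty} and the next position 2 has {owned}, so ¬dirty ∨ ○dirty is false there. This is the first violation.

1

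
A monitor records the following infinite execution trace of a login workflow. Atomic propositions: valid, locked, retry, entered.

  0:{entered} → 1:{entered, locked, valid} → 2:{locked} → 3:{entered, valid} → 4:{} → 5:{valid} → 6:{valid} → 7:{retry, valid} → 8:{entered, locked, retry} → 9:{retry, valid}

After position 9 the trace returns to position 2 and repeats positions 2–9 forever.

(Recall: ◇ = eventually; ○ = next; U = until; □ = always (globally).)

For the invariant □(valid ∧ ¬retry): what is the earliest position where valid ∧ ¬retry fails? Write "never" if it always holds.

0

At position 0 the labels are {entered}, so valid ∧ ¬retry is false there. This is the first violation.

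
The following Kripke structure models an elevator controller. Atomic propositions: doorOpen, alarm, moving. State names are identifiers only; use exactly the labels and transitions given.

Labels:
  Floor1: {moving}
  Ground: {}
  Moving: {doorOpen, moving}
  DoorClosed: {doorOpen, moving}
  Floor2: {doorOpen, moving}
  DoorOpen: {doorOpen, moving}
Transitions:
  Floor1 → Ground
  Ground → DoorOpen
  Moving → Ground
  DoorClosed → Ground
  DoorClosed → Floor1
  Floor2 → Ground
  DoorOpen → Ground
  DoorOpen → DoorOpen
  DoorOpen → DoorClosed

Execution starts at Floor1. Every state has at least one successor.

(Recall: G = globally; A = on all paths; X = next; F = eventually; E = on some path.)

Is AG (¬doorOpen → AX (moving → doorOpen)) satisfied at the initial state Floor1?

States satisfying ¬doorOpen → AX (moving → doorOpen): {Floor1, Ground, Moving, DoorClosed, Floor2, DoorOpen}.
States satisfying AG (¬doorOpen → AX (moving → doorOpen)): {Floor1, Ground, Moving, DoorClosed, Floor2, DoorOpen}.
Every state reachable from Floor1 satisfies ¬doorOpen → AX (moving → doorOpen).
Floor1 ∈ Sat(AG (¬doorOpen → AX (moving → doorOpen))).

Satisfied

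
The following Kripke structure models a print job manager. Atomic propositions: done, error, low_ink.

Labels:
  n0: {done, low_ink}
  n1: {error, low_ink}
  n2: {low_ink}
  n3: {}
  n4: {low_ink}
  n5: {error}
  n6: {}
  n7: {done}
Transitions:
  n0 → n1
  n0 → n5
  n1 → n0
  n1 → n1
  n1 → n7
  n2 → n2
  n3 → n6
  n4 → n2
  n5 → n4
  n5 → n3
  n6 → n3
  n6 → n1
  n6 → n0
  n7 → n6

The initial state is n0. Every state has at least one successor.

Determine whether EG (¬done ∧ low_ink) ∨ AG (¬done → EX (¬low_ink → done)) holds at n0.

States satisfying ¬done ∧ low_ink: {n1, n2, n4}.
States satisfying EG (¬done ∧ low_ink): {n1, n2, n4}.
States satisfying ¬done → EX (¬low_ink → done): {n0, n1, n2, n4, n5, n6, n7}.
States satisfying AG (¬done → EX (¬low_ink → done)): {n2, n4}.
States satisfying EG (¬done ∧ low_ink) ∨ AG (¬done → EX (¬low_ink → done)): {n1, n2, n4}.
n0 ∉ Sat(EG (¬done ∧ low_ink) ∨ AG (¬done → EX (¬low_ink → done))).

Violated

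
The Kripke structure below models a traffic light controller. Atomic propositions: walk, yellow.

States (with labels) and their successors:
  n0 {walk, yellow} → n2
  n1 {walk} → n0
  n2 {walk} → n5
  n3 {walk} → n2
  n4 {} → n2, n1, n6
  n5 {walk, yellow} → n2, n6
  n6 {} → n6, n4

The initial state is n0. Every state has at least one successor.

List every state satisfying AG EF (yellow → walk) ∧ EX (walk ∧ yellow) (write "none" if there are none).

States satisfying EF (yellow → walk): {n0, n1, n2, n3, n4, n5, n6}.
States satisfying AG EF (yellow → walk): {n0, n1, n2, n3, n4, n5, n6}.
States satisfying walk ∧ yellow: {n0, n5}.
States satisfying EX (walk ∧ yellow): {n1, n2}.
States satisfying AG EF (yellow → walk) ∧ EX (walk ∧ yellow): {n1, n2}.

{n1, n2}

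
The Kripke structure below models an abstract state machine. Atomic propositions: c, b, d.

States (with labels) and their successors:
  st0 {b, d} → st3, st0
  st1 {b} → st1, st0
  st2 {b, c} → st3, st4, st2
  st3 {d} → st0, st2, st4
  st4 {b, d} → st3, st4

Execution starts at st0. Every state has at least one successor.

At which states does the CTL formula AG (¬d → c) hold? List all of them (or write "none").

States satisfying ¬d → c: {st0, st2, st3, st4}.
States satisfying AG (¬d → c): {st0, st2, st3, st4}.

{st0, st2, st3, st4}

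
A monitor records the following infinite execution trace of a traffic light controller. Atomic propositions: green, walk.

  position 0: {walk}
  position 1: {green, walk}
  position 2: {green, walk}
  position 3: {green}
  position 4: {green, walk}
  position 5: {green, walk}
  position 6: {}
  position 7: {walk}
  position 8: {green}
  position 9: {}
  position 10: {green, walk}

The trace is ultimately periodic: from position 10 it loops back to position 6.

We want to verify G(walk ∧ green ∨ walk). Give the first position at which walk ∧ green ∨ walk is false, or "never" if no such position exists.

Check walk ∧ green ∨ walk at each position in order: 0 ✓, 1 ✓, 2 ✓.
At position 3 the labels are {green}, so walk ∧ green ∨ walk is false there. This is the first violation.

3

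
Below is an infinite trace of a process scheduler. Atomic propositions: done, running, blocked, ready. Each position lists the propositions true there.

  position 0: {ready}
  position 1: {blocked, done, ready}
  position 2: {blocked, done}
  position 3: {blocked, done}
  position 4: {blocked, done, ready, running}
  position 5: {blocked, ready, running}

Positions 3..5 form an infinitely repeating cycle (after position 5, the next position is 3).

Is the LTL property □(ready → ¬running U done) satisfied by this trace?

Violated

ready → ¬running U done must hold at every position from 0 onward. It fails at position 5, so □(ready → ¬running U done) is false.
Positions where ready holds: 0, 1, 4, 5.
Check ¬running U done at each: 0→ok, 1→ok, 4→ok, 5→fails.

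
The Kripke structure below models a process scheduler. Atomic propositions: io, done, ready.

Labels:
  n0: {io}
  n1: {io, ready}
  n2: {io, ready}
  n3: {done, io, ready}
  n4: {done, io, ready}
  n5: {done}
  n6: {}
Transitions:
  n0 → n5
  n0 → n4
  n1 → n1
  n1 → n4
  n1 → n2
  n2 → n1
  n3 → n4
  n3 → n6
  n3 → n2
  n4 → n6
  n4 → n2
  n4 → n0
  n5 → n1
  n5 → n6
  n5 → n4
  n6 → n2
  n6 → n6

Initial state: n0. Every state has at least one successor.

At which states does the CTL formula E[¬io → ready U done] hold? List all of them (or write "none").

{n0, n1, n2, n3, n4, n5}

States satisfying ¬io → ready: {n0, n1, n2, n3, n4}.
States satisfying done: {n3, n4, n5}.
States satisfying E[¬io → ready U done]: {n0, n1, n2, n3, n4, n5}.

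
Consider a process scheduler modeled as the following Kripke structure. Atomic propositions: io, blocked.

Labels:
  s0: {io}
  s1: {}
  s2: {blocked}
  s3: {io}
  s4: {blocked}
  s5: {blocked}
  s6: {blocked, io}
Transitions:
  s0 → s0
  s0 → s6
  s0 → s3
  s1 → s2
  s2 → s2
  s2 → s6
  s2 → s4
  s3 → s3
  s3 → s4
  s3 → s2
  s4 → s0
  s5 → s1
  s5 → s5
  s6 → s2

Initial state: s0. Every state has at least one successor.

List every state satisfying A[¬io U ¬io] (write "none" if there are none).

States satisfying ¬io: {s1, s2, s4, s5}.
States satisfying A[¬io U ¬io]: {s1, s2, s4, s5}.

{s1, s2, s4, s5}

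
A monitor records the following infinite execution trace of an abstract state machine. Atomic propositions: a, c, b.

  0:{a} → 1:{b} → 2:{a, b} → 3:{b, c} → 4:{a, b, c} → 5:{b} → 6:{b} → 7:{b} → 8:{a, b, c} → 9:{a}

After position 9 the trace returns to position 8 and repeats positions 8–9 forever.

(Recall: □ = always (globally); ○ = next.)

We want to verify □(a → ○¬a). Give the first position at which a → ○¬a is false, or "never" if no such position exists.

Check a → ○¬a at each position in order: 0 ✓, 1 ✓, 2 ✓, 3 ✓, 4 ✓, 5 ✓, 6 ✓, 7 ✓.
At position 8 the labels are {a, b, c} and the next position 9 has {a}, so a → ○¬a is false there. This is the first violation.

8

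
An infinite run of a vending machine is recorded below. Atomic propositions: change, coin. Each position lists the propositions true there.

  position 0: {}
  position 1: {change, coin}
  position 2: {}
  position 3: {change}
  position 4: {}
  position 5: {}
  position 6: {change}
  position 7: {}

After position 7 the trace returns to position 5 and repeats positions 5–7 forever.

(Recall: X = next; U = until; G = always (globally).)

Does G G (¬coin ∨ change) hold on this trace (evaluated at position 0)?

G (¬coin ∨ change) holds at every position 0..7, and those are all positions ever visited, so G G (¬coin ∨ change) holds.

Holds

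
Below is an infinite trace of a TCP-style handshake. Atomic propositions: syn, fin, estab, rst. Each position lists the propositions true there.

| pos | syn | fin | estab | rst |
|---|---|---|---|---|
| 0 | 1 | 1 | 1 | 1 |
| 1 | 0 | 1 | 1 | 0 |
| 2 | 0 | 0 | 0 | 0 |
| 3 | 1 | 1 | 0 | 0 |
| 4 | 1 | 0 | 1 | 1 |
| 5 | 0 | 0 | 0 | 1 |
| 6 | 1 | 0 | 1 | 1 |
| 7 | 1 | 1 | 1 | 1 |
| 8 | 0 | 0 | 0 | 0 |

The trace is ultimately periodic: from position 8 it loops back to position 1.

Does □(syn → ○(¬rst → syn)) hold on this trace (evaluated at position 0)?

No

syn → ○(¬rst → syn) must hold at every position from 0 onward. It fails at position 0, so □(syn → ○(¬rst → syn)) is false.
Positions where syn holds: 0, 3, 4, 6, 7.
Check ○(¬rst → syn) at each: 0→fails, 3→ok, 4→ok, 6→ok, 7→fails.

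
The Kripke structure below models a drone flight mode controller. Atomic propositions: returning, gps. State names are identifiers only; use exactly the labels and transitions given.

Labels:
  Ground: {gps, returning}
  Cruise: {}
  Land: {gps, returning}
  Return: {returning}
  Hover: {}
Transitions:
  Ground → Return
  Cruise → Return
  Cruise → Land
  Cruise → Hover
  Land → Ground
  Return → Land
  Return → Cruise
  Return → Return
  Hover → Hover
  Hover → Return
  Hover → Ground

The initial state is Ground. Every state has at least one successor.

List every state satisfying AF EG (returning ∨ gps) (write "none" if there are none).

States satisfying EG (returning ∨ gps): {Ground, Land, Return}.
States satisfying AF EG (returning ∨ gps): {Ground, Land, Return}.

{Ground, Land, Return}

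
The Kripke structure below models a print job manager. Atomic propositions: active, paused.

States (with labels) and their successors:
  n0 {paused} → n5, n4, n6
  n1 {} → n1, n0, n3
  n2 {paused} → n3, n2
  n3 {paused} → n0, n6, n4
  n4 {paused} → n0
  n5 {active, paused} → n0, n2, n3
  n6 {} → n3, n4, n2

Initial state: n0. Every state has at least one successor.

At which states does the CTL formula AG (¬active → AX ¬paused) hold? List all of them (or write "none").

States satisfying ¬active → AX ¬paused: {n5}.
States satisfying AG (¬active → AX ¬paused): ∅.

none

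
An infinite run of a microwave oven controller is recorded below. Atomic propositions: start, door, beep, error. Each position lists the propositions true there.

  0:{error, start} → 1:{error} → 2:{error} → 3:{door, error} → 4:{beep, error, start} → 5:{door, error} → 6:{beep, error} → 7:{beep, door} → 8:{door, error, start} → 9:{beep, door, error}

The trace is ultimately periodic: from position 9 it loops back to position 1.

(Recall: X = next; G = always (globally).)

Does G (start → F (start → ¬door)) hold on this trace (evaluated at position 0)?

Satisfied

start → F (start → ¬door) holds at every position 0..9, and those are all positions ever visited, so G (start → F (start → ¬door)) holds.
Positions where start holds: 0, 4, 8.
Check F (start → ¬door) at each: 0→ok, 4→ok, 8→ok.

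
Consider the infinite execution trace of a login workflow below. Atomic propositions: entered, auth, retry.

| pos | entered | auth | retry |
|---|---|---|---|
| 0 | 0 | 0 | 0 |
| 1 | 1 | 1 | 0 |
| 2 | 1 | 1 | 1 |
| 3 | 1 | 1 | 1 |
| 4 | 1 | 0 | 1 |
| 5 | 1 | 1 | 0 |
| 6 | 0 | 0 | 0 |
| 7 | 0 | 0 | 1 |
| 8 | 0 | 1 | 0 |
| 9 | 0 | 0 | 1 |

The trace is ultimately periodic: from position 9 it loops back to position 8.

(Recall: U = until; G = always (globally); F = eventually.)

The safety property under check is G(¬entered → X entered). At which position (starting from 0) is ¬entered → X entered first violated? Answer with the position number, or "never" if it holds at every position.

Check ¬entered → X entered at each position in order: 0 ✓, 1 ✓, 2 ✓, 3 ✓, 4 ✓, 5 ✓.
At position 6 the labels are {} and the next position 7 has {retry}, so ¬entered → X entered is false there. This is the first violation.

6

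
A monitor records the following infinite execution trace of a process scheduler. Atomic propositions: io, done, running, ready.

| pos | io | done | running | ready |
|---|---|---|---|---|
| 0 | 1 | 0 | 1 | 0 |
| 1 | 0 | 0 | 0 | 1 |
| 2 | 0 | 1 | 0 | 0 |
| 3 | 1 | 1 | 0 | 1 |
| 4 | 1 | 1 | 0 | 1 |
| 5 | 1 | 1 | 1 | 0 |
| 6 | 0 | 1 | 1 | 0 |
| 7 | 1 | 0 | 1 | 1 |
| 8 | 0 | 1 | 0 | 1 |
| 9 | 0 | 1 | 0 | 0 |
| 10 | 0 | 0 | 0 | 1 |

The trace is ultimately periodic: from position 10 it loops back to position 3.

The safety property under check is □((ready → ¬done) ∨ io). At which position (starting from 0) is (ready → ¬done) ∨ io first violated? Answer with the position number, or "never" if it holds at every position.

Check (ready → ¬done) ∨ io at each position in order: 0 ✓, 1 ✓, 2 ✓, 3 ✓, 4 ✓, 5 ✓, 6 ✓, 7 ✓.
At position 8 the labels are {done, ready}, so (ready → ¬done) ∨ io is false there. This is the first violation.

8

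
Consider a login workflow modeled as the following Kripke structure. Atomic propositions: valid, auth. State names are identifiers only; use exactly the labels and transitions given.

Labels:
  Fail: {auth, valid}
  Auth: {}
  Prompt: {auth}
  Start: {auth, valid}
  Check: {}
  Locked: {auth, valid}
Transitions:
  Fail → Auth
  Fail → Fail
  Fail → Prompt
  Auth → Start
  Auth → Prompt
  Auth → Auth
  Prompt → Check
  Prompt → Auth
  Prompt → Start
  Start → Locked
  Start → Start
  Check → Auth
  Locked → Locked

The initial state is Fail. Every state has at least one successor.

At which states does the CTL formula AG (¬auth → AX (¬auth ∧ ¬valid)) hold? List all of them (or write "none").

{Start, Locked}

States satisfying ¬auth → AX (¬auth ∧ ¬valid): {Fail, Prompt, Start, Check, Locked}.
States satisfying AG (¬auth → AX (¬auth ∧ ¬valid)): {Start, Locked}.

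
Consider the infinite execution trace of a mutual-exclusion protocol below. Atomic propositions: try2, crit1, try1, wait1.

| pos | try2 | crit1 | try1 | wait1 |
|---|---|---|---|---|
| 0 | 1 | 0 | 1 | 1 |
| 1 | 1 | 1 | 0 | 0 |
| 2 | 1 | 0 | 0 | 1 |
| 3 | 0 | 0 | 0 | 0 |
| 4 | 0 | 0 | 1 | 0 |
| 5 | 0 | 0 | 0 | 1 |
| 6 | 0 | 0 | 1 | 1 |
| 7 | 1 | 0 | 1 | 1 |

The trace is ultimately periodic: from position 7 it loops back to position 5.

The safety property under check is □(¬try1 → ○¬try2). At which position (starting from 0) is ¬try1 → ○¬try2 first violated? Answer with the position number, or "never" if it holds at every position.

Check ¬try1 → ○¬try2 at each position in order: 0 ✓.
At position 1 the labels are {crit1, try2} and the next position 2 has {try2, wait1}, so ¬try1 → ○¬try2 is false there. This is the first violation.

1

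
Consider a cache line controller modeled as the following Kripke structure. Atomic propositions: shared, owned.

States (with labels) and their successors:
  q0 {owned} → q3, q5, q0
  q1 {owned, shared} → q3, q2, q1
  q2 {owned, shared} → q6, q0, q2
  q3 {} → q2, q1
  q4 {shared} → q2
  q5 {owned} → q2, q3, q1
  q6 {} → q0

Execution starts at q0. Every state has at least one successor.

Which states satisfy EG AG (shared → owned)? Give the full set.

States satisfying AG (shared → owned): {q0, q1, q2, q3, q5, q6}.
States satisfying EG AG (shared → owned): {q0, q1, q2, q3, q5, q6}.

{q0, q1, q2, q3, q5, q6}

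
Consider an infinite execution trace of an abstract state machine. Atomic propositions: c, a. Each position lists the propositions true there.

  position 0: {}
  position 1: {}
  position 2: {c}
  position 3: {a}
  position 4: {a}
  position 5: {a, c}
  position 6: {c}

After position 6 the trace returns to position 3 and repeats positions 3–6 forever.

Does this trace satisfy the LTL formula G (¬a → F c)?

Holds

¬a → F c holds at every position 0..6, and those are all positions ever visited, so G (¬a → F c) holds.
Positions where ¬a holds: 0, 1, 2, 6.
Check F c at each: 0→ok, 1→ok, 2→ok, 6→ok.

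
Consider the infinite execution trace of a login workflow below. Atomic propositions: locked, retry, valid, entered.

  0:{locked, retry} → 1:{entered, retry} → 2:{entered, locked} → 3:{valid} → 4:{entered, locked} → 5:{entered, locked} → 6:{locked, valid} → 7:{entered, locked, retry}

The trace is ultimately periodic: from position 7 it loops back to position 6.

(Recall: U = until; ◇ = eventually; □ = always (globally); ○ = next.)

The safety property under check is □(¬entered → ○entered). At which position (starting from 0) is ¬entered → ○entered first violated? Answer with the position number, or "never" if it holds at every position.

never

¬entered → ○entered holds at every position 0..7, and those are all the positions the trace ever visits, so the invariant □(¬entered → ○entered) is never violated.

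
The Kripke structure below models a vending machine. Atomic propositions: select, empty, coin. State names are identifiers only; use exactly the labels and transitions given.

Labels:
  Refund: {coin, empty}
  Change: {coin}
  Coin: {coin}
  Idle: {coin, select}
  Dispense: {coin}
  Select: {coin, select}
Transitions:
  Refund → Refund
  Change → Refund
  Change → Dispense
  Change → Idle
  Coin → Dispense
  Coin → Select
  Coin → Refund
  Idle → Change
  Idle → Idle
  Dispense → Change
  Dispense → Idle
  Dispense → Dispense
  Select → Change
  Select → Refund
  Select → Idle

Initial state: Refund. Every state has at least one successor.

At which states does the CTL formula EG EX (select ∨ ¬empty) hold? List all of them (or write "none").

{Change, Coin, Idle, Dispense, Select}

States satisfying EX (select ∨ ¬empty): {Change, Coin, Idle, Dispense, Select}.
States satisfying EG EX (select ∨ ¬empty): {Change, Coin, Idle, Dispense, Select}.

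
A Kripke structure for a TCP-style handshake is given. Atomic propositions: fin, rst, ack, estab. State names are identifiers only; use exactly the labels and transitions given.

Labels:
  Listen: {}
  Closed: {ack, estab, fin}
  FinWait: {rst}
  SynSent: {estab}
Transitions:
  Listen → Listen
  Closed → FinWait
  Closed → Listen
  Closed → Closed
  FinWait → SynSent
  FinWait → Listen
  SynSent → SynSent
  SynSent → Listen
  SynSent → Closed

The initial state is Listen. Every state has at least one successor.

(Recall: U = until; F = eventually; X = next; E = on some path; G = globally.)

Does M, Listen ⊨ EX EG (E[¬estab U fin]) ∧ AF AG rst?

Does not hold

States satisfying EG (E[¬estab U fin]): {Closed}.
States satisfying EX EG (E[¬estab U fin]): {Closed, SynSent}.
States satisfying AG rst: ∅.
States satisfying AF AG rst: ∅.
States satisfying EX EG (E[¬estab U fin]) ∧ AF AG rst: ∅.
Listen ∉ Sat(EX EG (E[¬estab U fin]) ∧ AF AG rst).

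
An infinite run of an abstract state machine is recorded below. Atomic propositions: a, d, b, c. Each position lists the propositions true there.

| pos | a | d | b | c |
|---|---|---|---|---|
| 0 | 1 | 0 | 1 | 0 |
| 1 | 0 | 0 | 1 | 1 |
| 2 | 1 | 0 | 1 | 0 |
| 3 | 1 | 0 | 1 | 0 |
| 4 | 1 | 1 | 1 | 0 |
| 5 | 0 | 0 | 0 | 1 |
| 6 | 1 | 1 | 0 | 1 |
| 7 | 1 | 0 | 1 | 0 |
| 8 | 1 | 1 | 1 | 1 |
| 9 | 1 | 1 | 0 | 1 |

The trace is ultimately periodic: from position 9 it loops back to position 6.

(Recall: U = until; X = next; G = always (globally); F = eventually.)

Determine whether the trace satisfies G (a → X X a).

Violated

a → X X a must hold at every position from 0 onward. It fails at position 3, so G (a → X X a) is false.
Positions where a holds: 0, 2, 3, 4, 6, 7, 8, 9.
Check X X a at each: 0→ok, 2→ok, 3→fails, 4→ok, 6→ok, 7→ok, 8→ok, 9→ok.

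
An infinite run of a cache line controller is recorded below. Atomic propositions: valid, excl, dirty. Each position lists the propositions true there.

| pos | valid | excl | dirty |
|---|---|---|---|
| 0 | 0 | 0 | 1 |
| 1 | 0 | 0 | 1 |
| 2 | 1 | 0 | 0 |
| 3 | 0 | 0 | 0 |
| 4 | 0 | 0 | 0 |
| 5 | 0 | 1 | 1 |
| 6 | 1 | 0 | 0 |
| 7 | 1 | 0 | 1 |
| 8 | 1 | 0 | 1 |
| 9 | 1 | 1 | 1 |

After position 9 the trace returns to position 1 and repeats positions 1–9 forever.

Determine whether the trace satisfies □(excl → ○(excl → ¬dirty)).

excl → ○(excl → ¬dirty) holds at every position 0..9, and those are all positions ever visited, so □(excl → ○(excl → ¬dirty)) holds.
Positions where excl holds: 5, 9.
Check ○(excl → ¬dirty) at each: 5→ok, 9→ok.

Satisfied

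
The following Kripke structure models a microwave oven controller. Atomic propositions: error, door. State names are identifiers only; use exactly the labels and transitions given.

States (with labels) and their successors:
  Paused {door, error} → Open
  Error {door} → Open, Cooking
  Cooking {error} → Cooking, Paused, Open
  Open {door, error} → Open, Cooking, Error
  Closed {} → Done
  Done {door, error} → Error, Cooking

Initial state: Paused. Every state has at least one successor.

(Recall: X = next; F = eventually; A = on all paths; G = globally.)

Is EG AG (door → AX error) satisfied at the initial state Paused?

States satisfying AG (door → AX error): ∅.
States satisfying EG AG (door → AX error): ∅.
No suitable path/successor from Paused witnesses the formula.
Paused ∉ Sat(EG AG (door → AX error)).

Does not hold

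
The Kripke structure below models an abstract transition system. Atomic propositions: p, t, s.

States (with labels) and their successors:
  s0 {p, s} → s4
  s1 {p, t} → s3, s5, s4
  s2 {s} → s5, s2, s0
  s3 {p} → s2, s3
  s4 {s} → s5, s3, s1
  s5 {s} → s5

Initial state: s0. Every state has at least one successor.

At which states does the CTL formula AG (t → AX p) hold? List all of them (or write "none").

States satisfying t → AX p: {s0, s2, s3, s4, s5}.
States satisfying AG (t → AX p): {s5}.

{s5}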